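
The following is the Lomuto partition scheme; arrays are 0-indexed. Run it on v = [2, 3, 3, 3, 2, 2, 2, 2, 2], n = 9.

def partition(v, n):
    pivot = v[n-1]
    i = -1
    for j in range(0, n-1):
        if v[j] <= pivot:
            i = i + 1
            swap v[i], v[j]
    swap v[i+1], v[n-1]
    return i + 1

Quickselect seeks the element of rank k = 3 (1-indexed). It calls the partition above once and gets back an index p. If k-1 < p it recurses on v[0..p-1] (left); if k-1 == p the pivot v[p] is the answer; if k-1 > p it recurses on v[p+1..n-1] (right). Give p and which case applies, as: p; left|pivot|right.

pivot = v[8] = 2; i = -1
j=0: v[0]=2 ≤ 2 → i=0, swap v[0],v[0] (no change) → [2, 3, 3, 3, 2, 2, 2, 2, 2]
j=1: v[1]=3 > 2 → no swap
j=2: v[2]=3 > 2 → no swap
j=3: v[3]=3 > 2 → no swap
j=4: v[4]=2 ≤ 2 → i=1, swap v[1],v[4] → [2, 2, 3, 3, 3, 2, 2, 2, 2]
j=5: v[5]=2 ≤ 2 → i=2, swap v[2],v[5] → [2, 2, 2, 3, 3, 3, 2, 2, 2]
j=6: v[6]=2 ≤ 2 → i=3, swap v[3],v[6] → [2, 2, 2, 2, 3, 3, 3, 2, 2]
j=7: v[7]=2 ≤ 2 → i=4, swap v[4],v[7] → [2, 2, 2, 2, 2, 3, 3, 3, 2]
final swap v[5],v[8] → [2, 2, 2, 2, 2, 2, 3, 3, 3]; return 5
p = 5; k-1 = 2 < 5 ⇒ left

5; left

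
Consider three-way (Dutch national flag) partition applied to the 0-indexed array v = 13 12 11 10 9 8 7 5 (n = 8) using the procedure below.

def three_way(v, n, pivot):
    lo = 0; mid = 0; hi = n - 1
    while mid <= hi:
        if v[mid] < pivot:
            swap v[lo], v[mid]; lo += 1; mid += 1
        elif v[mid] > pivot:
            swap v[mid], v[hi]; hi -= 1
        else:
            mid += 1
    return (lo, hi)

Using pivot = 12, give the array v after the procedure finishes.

5 11 10 9 8 7 12 13

pivot = 12; lo=0, mid=0, hi=7
v[mid]=13>12: swap v[0],v[7]; hi=6 → 5 12 11 10 9 8 7 13
v[mid]=5<12: swap v[0],v[0]; lo=1,mid=1 → 5 12 11 10 9 8 7 13
v[mid]=12=12: mid=2
v[mid]=11<12: swap v[1],v[2]; lo=2,mid=3 → 5 11 12 10 9 8 7 13
v[mid]=10<12: swap v[2],v[3]; lo=3,mid=4 → 5 11 10 12 9 8 7 13
v[mid]=9<12: swap v[3],v[4]; lo=4,mid=5 → 5 11 10 9 12 8 7 13
v[mid]=8<12: swap v[4],v[5]; lo=5,mid=6 → 5 11 10 9 8 12 7 13
v[mid]=7<12: swap v[5],v[6]; lo=6,mid=7 → 5 11 10 9 8 7 12 13
end: lo=6, hi=6; v = 5 11 10 9 8 7 12 13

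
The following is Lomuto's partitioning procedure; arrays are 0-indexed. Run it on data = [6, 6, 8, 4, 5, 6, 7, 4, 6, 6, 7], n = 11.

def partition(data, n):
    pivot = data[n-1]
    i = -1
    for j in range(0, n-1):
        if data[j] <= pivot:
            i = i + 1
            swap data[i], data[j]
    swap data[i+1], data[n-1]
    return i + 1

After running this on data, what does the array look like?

[6, 6, 4, 5, 6, 7, 4, 6, 6, 7, 8]

pivot=7, i=-1
j=0: 6≤7, i=0, swap(0,0) ⇒ [6, 6, 8, 4, 5, 6, 7, 4, 6, 6, 7]
j=1: 6≤7, i=1, swap(1,1) ⇒ [6, 6, 8, 4, 5, 6, 7, 4, 6, 6, 7]
j=2: 8>7, skip
j=3: 4≤7, i=2, swap(2,3) ⇒ [6, 6, 4, 8, 5, 6, 7, 4, 6, 6, 7]
j=4: 5≤7, i=3, swap(3,4) ⇒ [6, 6, 4, 5, 8, 6, 7, 4, 6, 6, 7]
j=5: 6≤7, i=4, swap(4,5) ⇒ [6, 6, 4, 5, 6, 8, 7, 4, 6, 6, 7]
j=6: 7≤7, i=5, swap(5,6) ⇒ [6, 6, 4, 5, 6, 7, 8, 4, 6, 6, 7]
j=7: 4≤7, i=6, swap(6,7) ⇒ [6, 6, 4, 5, 6, 7, 4, 8, 6, 6, 7]
j=8: 6≤7, i=7, swap(7,8) ⇒ [6, 6, 4, 5, 6, 7, 4, 6, 8, 6, 7]
j=9: 6≤7, i=8, swap(8,9) ⇒ [6, 6, 4, 5, 6, 7, 4, 6, 6, 8, 7]
swap(9,10) ⇒ [6, 6, 4, 5, 6, 7, 4, 6, 6, 7, 8]; return 9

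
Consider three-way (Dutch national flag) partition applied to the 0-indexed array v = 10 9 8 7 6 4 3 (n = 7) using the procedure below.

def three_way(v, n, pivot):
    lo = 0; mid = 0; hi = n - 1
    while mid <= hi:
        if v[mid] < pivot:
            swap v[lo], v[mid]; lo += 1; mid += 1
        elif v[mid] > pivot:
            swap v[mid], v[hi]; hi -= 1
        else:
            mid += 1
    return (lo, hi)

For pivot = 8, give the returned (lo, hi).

(4, 4)

lo=0 mid=0 hi=6
10>8: swap(0,6), hi=5 ⇒ 3 9 8 7 6 4 10
3<8: swap(0,0), lo=1 mid=1 ⇒ 3 9 8 7 6 4 10
9>8: swap(1,5), hi=4 ⇒ 3 4 8 7 6 9 10
4<8: swap(1,1), lo=2 mid=2 ⇒ 3 4 8 7 6 9 10
8=8: mid=3
7<8: swap(2,3), lo=3 mid=4 ⇒ 3 4 7 8 6 9 10
6<8: swap(3,4), lo=4 mid=5 ⇒ 3 4 7 6 8 9 10
done. lo=4 hi=4; v=3 4 7 6 8 9 10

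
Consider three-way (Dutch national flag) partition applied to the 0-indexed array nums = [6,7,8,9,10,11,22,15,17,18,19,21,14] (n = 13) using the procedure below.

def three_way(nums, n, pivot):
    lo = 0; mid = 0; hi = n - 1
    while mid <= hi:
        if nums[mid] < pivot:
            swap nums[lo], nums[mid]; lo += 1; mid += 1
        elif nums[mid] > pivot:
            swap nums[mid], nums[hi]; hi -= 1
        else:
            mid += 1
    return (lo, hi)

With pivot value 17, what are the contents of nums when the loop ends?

[6,7,8,9,10,11,14,15,17,19,21,18,22]

lo=0 mid=0 hi=12
6<17: swap(0,0), lo=1 mid=1 ⇒ [6,7,8,9,10,11,22,15,17,18,19,21,14]
7<17: swap(1,1), lo=2 mid=2 ⇒ [6,7,8,9,10,11,22,15,17,18,19,21,14]
8<17: swap(2,2), lo=3 mid=3 ⇒ [6,7,8,9,10,11,22,15,17,18,19,21,14]
9<17: swap(3,3), lo=4 mid=4 ⇒ [6,7,8,9,10,11,22,15,17,18,19,21,14]
10<17: swap(4,4), lo=5 mid=5 ⇒ [6,7,8,9,10,11,22,15,17,18,19,21,14]
11<17: swap(5,5), lo=6 mid=6 ⇒ [6,7,8,9,10,11,22,15,17,18,19,21,14]
22>17: swap(6,12), hi=11 ⇒ [6,7,8,9,10,11,14,15,17,18,19,21,22]
14<17: swap(6,6), lo=7 mid=7 ⇒ [6,7,8,9,10,11,14,15,17,18,19,21,22]
15<17: swap(7,7), lo=8 mid=8 ⇒ [6,7,8,9,10,11,14,15,17,18,19,21,22]
17=17: mid=9
18>17: swap(9,11), hi=10 ⇒ [6,7,8,9,10,11,14,15,17,21,19,18,22]
21>17: swap(9,10), hi=9 ⇒ [6,7,8,9,10,11,14,15,17,19,21,18,22]
19>17: swap(9,9), hi=8 ⇒ [6,7,8,9,10,11,14,15,17,19,21,18,22]
done. lo=8 hi=8; nums=[6,7,8,9,10,11,14,15,17,19,21,18,22]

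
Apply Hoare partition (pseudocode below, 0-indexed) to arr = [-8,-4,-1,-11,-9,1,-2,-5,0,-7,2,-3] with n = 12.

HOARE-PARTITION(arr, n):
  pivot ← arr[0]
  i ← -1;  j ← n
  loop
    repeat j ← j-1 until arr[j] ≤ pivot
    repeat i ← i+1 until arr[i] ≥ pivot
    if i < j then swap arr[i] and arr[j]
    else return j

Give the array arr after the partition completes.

[-9,-11,-1,-4,-8,1,-2,-5,0,-7,2,-3]

pivot = arr[0] = -8; i = -1, j = 12
j→4 (arr[4]=-9≤-8), i→0 (arr[0]=-8≥-8); i<j, swap → [-9,-4,-1,-11,-8,1,-2,-5,0,-7,2,-3]
j→3 (arr[3]=-11≤-8), i→1 (arr[1]=-4≥-8); i<j, swap → [-9,-11,-1,-4,-8,1,-2,-5,0,-7,2,-3]
j→1, i→2; i≥j, return j=1. arr = [-9,-11,-1,-4,-8,1,-2,-5,0,-7,2,-3]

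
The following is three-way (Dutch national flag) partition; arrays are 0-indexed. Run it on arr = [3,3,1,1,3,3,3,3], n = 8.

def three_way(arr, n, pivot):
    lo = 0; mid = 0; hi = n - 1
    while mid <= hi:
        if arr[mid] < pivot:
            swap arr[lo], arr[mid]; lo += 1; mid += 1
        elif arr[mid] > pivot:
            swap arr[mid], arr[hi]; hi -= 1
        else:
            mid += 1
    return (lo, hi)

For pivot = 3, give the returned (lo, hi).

(2, 7)

pivot = 3; lo=0, mid=0, hi=7
arr[mid]=3=3: mid=1
arr[mid]=3=3: mid=2
arr[mid]=1<3: swap arr[0],arr[2]; lo=1,mid=3 → [1,3,3,1,3,3,3,3]
arr[mid]=1<3: swap arr[1],arr[3]; lo=2,mid=4 → [1,1,3,3,3,3,3,3]
arr[mid]=3=3: mid=5
arr[mid]=3=3: mid=6
arr[mid]=3=3: mid=7
arr[mid]=3=3: mid=8
end: lo=2, hi=7; arr = [1,1,3,3,3,3,3,3]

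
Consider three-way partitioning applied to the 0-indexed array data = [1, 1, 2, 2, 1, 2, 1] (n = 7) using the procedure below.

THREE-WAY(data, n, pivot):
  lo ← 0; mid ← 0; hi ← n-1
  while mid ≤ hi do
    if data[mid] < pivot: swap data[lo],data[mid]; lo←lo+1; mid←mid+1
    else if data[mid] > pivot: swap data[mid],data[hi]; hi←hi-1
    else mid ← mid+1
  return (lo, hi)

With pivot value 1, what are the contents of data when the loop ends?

[1, 1, 1, 1, 2, 2, 2]

lo=0 mid=0 hi=6
1=1: mid=1
1=1: mid=2
2>1: swap(2,6), hi=5 ⇒ [1, 1, 1, 2, 1, 2, 2]
1=1: mid=3
2>1: swap(3,5), hi=4 ⇒ [1, 1, 1, 2, 1, 2, 2]
2>1: swap(3,4), hi=3 ⇒ [1, 1, 1, 1, 2, 2, 2]
1=1: mid=4
done. lo=0 hi=3; data=[1, 1, 1, 1, 2, 2, 2]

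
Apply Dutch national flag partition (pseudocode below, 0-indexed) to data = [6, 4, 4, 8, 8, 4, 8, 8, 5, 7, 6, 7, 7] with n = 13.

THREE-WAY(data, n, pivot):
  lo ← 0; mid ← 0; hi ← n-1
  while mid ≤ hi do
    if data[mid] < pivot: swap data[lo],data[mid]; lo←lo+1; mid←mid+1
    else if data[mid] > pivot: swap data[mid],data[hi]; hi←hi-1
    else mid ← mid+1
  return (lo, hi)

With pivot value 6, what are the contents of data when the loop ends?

pivot = 6; lo=0, mid=0, hi=12
data[mid]=6=6: mid=1
data[mid]=4<6: swap data[0],data[1]; lo=1,mid=2 → [4, 6, 4, 8, 8, 4, 8, 8, 5, 7, 6, 7, 7]
data[mid]=4<6: swap data[1],data[2]; lo=2,mid=3 → [4, 4, 6, 8, 8, 4, 8, 8, 5, 7, 6, 7, 7]
data[mid]=8>6: swap data[3],data[12]; hi=11 → [4, 4, 6, 7, 8, 4, 8, 8, 5, 7, 6, 7, 8]
data[mid]=7>6: swap data[3],data[11]; hi=10 → [4, 4, 6, 7, 8, 4, 8, 8, 5, 7, 6, 7, 8]
data[mid]=7>6: swap data[3],data[10]; hi=9 → [4, 4, 6, 6, 8, 4, 8, 8, 5, 7, 7, 7, 8]
data[mid]=6=6: mid=4
data[mid]=8>6: swap data[4],data[9]; hi=8 → [4, 4, 6, 6, 7, 4, 8, 8, 5, 8, 7, 7, 8]
data[mid]=7>6: swap data[4],data[8]; hi=7 → [4, 4, 6, 6, 5, 4, 8, 8, 7, 8, 7, 7, 8]
data[mid]=5<6: swap data[2],data[4]; lo=3,mid=5 → [4, 4, 5, 6, 6, 4, 8, 8, 7, 8, 7, 7, 8]
data[mid]=4<6: swap data[3],data[5]; lo=4,mid=6 → [4, 4, 5, 4, 6, 6, 8, 8, 7, 8, 7, 7, 8]
data[mid]=8>6: swap data[6],data[7]; hi=6 → [4, 4, 5, 4, 6, 6, 8, 8, 7, 8, 7, 7, 8]
data[mid]=8>6: swap data[6],data[6]; hi=5 → [4, 4, 5, 4, 6, 6, 8, 8, 7, 8, 7, 7, 8]
end: lo=4, hi=5; data = [4, 4, 5, 4, 6, 6, 8, 8, 7, 8, 7, 7, 8]

[4, 4, 5, 4, 6, 6, 8, 8, 7, 8, 7, 7, 8]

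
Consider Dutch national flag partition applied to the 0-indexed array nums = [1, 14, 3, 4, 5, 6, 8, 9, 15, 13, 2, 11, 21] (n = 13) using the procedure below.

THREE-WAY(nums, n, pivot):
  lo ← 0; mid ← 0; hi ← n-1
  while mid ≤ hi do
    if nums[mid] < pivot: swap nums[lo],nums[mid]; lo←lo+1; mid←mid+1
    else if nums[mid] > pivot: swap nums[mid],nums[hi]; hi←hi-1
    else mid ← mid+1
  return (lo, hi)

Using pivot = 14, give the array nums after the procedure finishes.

[1, 3, 4, 5, 6, 8, 9, 11, 13, 2, 14, 21, 15]

lo=0 mid=0 hi=12
1<14: swap(0,0), lo=1 mid=1 ⇒ [1, 14, 3, 4, 5, 6, 8, 9, 15, 13, 2, 11, 21]
14=14: mid=2
3<14: swap(1,2), lo=2 mid=3 ⇒ [1, 3, 14, 4, 5, 6, 8, 9, 15, 13, 2, 11, 21]
4<14: swap(2,3), lo=3 mid=4 ⇒ [1, 3, 4, 14, 5, 6, 8, 9, 15, 13, 2, 11, 21]
5<14: swap(3,4), lo=4 mid=5 ⇒ [1, 3, 4, 5, 14, 6, 8, 9, 15, 13, 2, 11, 21]
6<14: swap(4,5), lo=5 mid=6 ⇒ [1, 3, 4, 5, 6, 14, 8, 9, 15, 13, 2, 11, 21]
8<14: swap(5,6), lo=6 mid=7 ⇒ [1, 3, 4, 5, 6, 8, 14, 9, 15, 13, 2, 11, 21]
9<14: swap(6,7), lo=7 mid=8 ⇒ [1, 3, 4, 5, 6, 8, 9, 14, 15, 13, 2, 11, 21]
15>14: swap(8,12), hi=11 ⇒ [1, 3, 4, 5, 6, 8, 9, 14, 21, 13, 2, 11, 15]
21>14: swap(8,11), hi=10 ⇒ [1, 3, 4, 5, 6, 8, 9, 14, 11, 13, 2, 21, 15]
11<14: swap(7,8), lo=8 mid=9 ⇒ [1, 3, 4, 5, 6, 8, 9, 11, 14, 13, 2, 21, 15]
13<14: swap(8,9), lo=9 mid=10 ⇒ [1, 3, 4, 5, 6, 8, 9, 11, 13, 14, 2, 21, 15]
2<14: swap(9,10), lo=10 mid=11 ⇒ [1, 3, 4, 5, 6, 8, 9, 11, 13, 2, 14, 21, 15]
done. lo=10 hi=10; nums=[1, 3, 4, 5, 6, 8, 9, 11, 13, 2, 14, 21, 15]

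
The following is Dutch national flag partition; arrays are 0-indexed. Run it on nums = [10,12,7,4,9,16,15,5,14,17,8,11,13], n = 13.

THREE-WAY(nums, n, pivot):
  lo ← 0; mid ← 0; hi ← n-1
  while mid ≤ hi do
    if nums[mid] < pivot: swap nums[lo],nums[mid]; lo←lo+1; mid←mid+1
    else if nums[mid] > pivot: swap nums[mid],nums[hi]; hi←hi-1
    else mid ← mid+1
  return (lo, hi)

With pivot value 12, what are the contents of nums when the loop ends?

[10,7,4,9,11,8,5,12,17,14,15,13,16]

pivot = 12; lo=0, mid=0, hi=12
nums[mid]=10<12: swap nums[0],nums[0]; lo=1,mid=1 → [10,12,7,4,9,16,15,5,14,17,8,11,13]
nums[mid]=12=12: mid=2
nums[mid]=7<12: swap nums[1],nums[2]; lo=2,mid=3 → [10,7,12,4,9,16,15,5,14,17,8,11,13]
nums[mid]=4<12: swap nums[2],nums[3]; lo=3,mid=4 → [10,7,4,12,9,16,15,5,14,17,8,11,13]
nums[mid]=9<12: swap nums[3],nums[4]; lo=4,mid=5 → [10,7,4,9,12,16,15,5,14,17,8,11,13]
nums[mid]=16>12: swap nums[5],nums[12]; hi=11 → [10,7,4,9,12,13,15,5,14,17,8,11,16]
nums[mid]=13>12: swap nums[5],nums[11]; hi=10 → [10,7,4,9,12,11,15,5,14,17,8,13,16]
nums[mid]=11<12: swap nums[4],nums[5]; lo=5,mid=6 → [10,7,4,9,11,12,15,5,14,17,8,13,16]
nums[mid]=15>12: swap nums[6],nums[10]; hi=9 → [10,7,4,9,11,12,8,5,14,17,15,13,16]
nums[mid]=8<12: swap nums[5],nums[6]; lo=6,mid=7 → [10,7,4,9,11,8,12,5,14,17,15,13,16]
nums[mid]=5<12: swap nums[6],nums[7]; lo=7,mid=8 → [10,7,4,9,11,8,5,12,14,17,15,13,16]
nums[mid]=14>12: swap nums[8],nums[9]; hi=8 → [10,7,4,9,11,8,5,12,17,14,15,13,16]
nums[mid]=17>12: swap nums[8],nums[8]; hi=7 → [10,7,4,9,11,8,5,12,17,14,15,13,16]
end: lo=7, hi=7; nums = [10,7,4,9,11,8,5,12,17,14,15,13,16]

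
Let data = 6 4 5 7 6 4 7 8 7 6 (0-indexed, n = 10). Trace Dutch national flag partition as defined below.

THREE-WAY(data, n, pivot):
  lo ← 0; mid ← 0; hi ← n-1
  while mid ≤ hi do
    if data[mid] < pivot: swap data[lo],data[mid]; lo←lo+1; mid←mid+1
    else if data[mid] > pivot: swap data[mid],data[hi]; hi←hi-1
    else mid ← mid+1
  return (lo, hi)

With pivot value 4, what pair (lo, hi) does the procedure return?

pivot = 4; lo=0, mid=0, hi=9
data[mid]=6>4: swap data[0],data[9]; hi=8 → 6 4 5 7 6 4 7 8 7 6
data[mid]=6>4: swap data[0],data[8]; hi=7 → 7 4 5 7 6 4 7 8 6 6
data[mid]=7>4: swap data[0],data[7]; hi=6 → 8 4 5 7 6 4 7 7 6 6
data[mid]=8>4: swap data[0],data[6]; hi=5 → 7 4 5 7 6 4 8 7 6 6
data[mid]=7>4: swap data[0],data[5]; hi=4 → 4 4 5 7 6 7 8 7 6 6
data[mid]=4=4: mid=1
data[mid]=4=4: mid=2
data[mid]=5>4: swap data[2],data[4]; hi=3 → 4 4 6 7 5 7 8 7 6 6
data[mid]=6>4: swap data[2],data[3]; hi=2 → 4 4 7 6 5 7 8 7 6 6
data[mid]=7>4: swap data[2],data[2]; hi=1 → 4 4 7 6 5 7 8 7 6 6
end: lo=0, hi=1; data = 4 4 7 6 5 7 8 7 6 6

(0, 1)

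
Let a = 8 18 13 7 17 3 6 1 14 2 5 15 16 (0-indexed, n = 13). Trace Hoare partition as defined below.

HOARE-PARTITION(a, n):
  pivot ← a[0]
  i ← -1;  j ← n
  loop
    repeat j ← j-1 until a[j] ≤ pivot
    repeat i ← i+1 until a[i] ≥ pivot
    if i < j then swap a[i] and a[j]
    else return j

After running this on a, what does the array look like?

pivot=8
j stops at 10 (5), i stops at 0 (8); swap ⇒ 5 18 13 7 17 3 6 1 14 2 8 15 16
j stops at 9 (2), i stops at 1 (18); swap ⇒ 5 2 13 7 17 3 6 1 14 18 8 15 16
j stops at 7 (1), i stops at 2 (13); swap ⇒ 5 2 1 7 17 3 6 13 14 18 8 15 16
j stops at 6 (6), i stops at 4 (17); swap ⇒ 5 2 1 7 6 3 17 13 14 18 8 15 16
j stops at 5, i stops at 6; i≥j ⇒ return 5. a=5 2 1 7 6 3 17 13 14 18 8 15 16

5 2 1 7 6 3 17 13 14 18 8 15 16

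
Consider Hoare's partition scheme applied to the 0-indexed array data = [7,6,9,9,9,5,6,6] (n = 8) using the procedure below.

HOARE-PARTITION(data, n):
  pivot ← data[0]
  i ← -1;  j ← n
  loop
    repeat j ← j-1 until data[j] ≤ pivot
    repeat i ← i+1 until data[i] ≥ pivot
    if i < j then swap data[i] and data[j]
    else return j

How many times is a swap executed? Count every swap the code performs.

pivot = data[0] = 7; i = -1, j = 8
j→7 (data[7]=6≤7), i→0 (data[0]=7≥7); i<j, swap → [6,6,9,9,9,5,6,7]
j→6 (data[6]=6≤7), i→2 (data[2]=9≥7); i<j, swap → [6,6,6,9,9,5,9,7]
j→5 (data[5]=5≤7), i→3 (data[3]=9≥7); i<j, swap → [6,6,6,5,9,9,9,7]
j→3, i→4; i≥j, return j=3. data = [6,6,6,5,9,9,9,7]

3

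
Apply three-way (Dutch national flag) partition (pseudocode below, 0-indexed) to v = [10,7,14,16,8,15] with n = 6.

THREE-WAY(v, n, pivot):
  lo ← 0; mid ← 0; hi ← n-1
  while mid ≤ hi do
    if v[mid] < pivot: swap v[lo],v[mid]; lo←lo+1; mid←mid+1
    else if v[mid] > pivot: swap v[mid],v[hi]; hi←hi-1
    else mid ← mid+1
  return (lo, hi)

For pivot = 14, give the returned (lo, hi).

(3, 3)

lo=0 mid=0 hi=5
10<14: swap(0,0), lo=1 mid=1 ⇒ [10,7,14,16,8,15]
7<14: swap(1,1), lo=2 mid=2 ⇒ [10,7,14,16,8,15]
14=14: mid=3
16>14: swap(3,5), hi=4 ⇒ [10,7,14,15,8,16]
15>14: swap(3,4), hi=3 ⇒ [10,7,14,8,15,16]
8<14: swap(2,3), lo=3 mid=4 ⇒ [10,7,8,14,15,16]
done. lo=3 hi=3; v=[10,7,8,14,15,16]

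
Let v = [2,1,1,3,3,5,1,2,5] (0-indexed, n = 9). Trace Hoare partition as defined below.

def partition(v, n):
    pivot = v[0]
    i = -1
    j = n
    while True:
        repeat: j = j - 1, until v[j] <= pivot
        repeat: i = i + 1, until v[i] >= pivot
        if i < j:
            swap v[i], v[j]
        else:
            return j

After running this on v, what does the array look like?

pivot=2
j stops at 7 (2), i stops at 0 (2); swap ⇒ [2,1,1,3,3,5,1,2,5]
j stops at 6 (1), i stops at 3 (3); swap ⇒ [2,1,1,1,3,5,3,2,5]
j stops at 3, i stops at 4; i≥j ⇒ return 3. v=[2,1,1,1,3,5,3,2,5]

[2,1,1,1,3,5,3,2,5]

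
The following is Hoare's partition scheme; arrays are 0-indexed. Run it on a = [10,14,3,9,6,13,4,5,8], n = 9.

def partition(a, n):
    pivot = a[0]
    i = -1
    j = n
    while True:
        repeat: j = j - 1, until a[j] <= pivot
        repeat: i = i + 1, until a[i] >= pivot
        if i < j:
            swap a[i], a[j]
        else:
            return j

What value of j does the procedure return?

5

pivot = a[0] = 10; i = -1, j = 9
j→8 (a[8]=8≤10), i→0 (a[0]=10≥10); i<j, swap → [8,14,3,9,6,13,4,5,10]
j→7 (a[7]=5≤10), i→1 (a[1]=14≥10); i<j, swap → [8,5,3,9,6,13,4,14,10]
j→6 (a[6]=4≤10), i→5 (a[5]=13≥10); i<j, swap → [8,5,3,9,6,4,13,14,10]
j→5, i→6; i≥j, return j=5. a = [8,5,3,9,6,4,13,14,10]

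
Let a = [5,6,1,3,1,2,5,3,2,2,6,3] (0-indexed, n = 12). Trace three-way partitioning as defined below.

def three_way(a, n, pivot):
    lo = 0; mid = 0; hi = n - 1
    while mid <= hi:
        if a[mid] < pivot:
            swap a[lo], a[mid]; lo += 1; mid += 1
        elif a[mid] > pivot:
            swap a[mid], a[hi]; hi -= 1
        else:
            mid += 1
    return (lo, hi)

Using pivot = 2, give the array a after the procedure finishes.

[1,1,2,2,2,5,3,3,6,6,3,5]

pivot = 2; lo=0, mid=0, hi=11
a[mid]=5>2: swap a[0],a[11]; hi=10 → [3,6,1,3,1,2,5,3,2,2,6,5]
a[mid]=3>2: swap a[0],a[10]; hi=9 → [6,6,1,3,1,2,5,3,2,2,3,5]
a[mid]=6>2: swap a[0],a[9]; hi=8 → [2,6,1,3,1,2,5,3,2,6,3,5]
a[mid]=2=2: mid=1
a[mid]=6>2: swap a[1],a[8]; hi=7 → [2,2,1,3,1,2,5,3,6,6,3,5]
a[mid]=2=2: mid=2
a[mid]=1<2: swap a[0],a[2]; lo=1,mid=3 → [1,2,2,3,1,2,5,3,6,6,3,5]
a[mid]=3>2: swap a[3],a[7]; hi=6 → [1,2,2,3,1,2,5,3,6,6,3,5]
a[mid]=3>2: swap a[3],a[6]; hi=5 → [1,2,2,5,1,2,3,3,6,6,3,5]
a[mid]=5>2: swap a[3],a[5]; hi=4 → [1,2,2,2,1,5,3,3,6,6,3,5]
a[mid]=2=2: mid=4
a[mid]=1<2: swap a[1],a[4]; lo=2,mid=5 → [1,1,2,2,2,5,3,3,6,6,3,5]
end: lo=2, hi=4; a = [1,1,2,2,2,5,3,3,6,6,3,5]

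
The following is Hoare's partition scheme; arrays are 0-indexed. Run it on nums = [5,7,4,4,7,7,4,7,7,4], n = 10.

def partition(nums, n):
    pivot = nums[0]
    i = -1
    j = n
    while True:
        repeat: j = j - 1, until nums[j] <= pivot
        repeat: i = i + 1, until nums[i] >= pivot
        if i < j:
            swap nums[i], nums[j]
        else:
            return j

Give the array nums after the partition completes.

pivot=5
j stops at 9 (4), i stops at 0 (5); swap ⇒ [4,7,4,4,7,7,4,7,7,5]
j stops at 6 (4), i stops at 1 (7); swap ⇒ [4,4,4,4,7,7,7,7,7,5]
j stops at 3, i stops at 4; i≥j ⇒ return 3. nums=[4,4,4,4,7,7,7,7,7,5]

[4,4,4,4,7,7,7,7,7,5]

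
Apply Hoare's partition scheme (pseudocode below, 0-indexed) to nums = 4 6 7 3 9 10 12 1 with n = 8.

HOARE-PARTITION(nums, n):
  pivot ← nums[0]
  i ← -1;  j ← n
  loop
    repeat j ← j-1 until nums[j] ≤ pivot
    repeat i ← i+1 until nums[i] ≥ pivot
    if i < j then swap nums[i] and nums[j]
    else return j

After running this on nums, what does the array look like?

1 3 7 6 9 10 12 4

pivot = nums[0] = 4; i = -1, j = 8
j→7 (nums[7]=1≤4), i→0 (nums[0]=4≥4); i<j, swap → 1 6 7 3 9 10 12 4
j→3 (nums[3]=3≤4), i→1 (nums[1]=6≥4); i<j, swap → 1 3 7 6 9 10 12 4
j→1, i→2; i≥j, return j=1. nums = 1 3 7 6 9 10 12 4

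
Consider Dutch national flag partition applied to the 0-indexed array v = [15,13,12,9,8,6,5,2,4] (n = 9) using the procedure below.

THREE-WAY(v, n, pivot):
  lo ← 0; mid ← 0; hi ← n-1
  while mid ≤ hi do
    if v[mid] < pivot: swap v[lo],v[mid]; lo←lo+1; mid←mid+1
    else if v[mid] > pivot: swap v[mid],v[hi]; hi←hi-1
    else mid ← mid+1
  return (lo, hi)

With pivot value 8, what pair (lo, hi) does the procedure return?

lo=0 mid=0 hi=8
15>8: swap(0,8), hi=7 ⇒ [4,13,12,9,8,6,5,2,15]
4<8: swap(0,0), lo=1 mid=1 ⇒ [4,13,12,9,8,6,5,2,15]
13>8: swap(1,7), hi=6 ⇒ [4,2,12,9,8,6,5,13,15]
2<8: swap(1,1), lo=2 mid=2 ⇒ [4,2,12,9,8,6,5,13,15]
12>8: swap(2,6), hi=5 ⇒ [4,2,5,9,8,6,12,13,15]
5<8: swap(2,2), lo=3 mid=3 ⇒ [4,2,5,9,8,6,12,13,15]
9>8: swap(3,5), hi=4 ⇒ [4,2,5,6,8,9,12,13,15]
6<8: swap(3,3), lo=4 mid=4 ⇒ [4,2,5,6,8,9,12,13,15]
8=8: mid=5
done. lo=4 hi=4; v=[4,2,5,6,8,9,12,13,15]

(4, 4)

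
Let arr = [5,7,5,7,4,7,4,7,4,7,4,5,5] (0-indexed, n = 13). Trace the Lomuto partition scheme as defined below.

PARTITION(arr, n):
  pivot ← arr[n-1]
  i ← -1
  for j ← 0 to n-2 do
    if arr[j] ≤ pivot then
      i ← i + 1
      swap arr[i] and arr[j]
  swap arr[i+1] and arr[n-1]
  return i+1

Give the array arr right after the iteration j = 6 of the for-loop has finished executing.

pivot = arr[12] = 5; i = -1
j=0: arr[0]=5 ≤ 5 → i=0, swap arr[0],arr[0] (no change) → [5,7,5,7,4,7,4,7,4,7,4,5,5]
j=1: arr[1]=7 > 5 → no swap
j=2: arr[2]=5 ≤ 5 → i=1, swap arr[1],arr[2] → [5,5,7,7,4,7,4,7,4,7,4,5,5]
j=3: arr[3]=7 > 5 → no swap
j=4: arr[4]=4 ≤ 5 → i=2, swap arr[2],arr[4] → [5,5,4,7,7,7,4,7,4,7,4,5,5]
j=5: arr[5]=7 > 5 → no swap
j=6: arr[6]=4 ≤ 5 → i=3, swap arr[3],arr[6] → [5,5,4,4,7,7,7,7,4,7,4,5,5]
(after j=6) arr = [5,5,4,4,7,7,7,7,4,7,4,5,5]

[5,5,4,4,7,7,7,7,4,7,4,5,5]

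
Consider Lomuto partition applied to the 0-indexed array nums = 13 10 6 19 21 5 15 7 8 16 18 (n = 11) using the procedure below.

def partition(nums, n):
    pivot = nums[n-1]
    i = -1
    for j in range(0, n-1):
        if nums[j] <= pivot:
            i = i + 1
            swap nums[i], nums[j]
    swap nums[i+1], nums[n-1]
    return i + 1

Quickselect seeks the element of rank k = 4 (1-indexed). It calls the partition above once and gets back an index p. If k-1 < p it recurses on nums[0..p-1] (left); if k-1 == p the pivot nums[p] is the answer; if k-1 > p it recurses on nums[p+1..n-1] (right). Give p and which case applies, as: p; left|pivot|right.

pivot = nums[10] = 18; i = -1
j=0: nums[0]=13 ≤ 18 → i=0, swap nums[0],nums[0] (no change) → 13 10 6 19 21 5 15 7 8 16 18
j=1: nums[1]=10 ≤ 18 → i=1, swap nums[1],nums[1] (no change) → 13 10 6 19 21 5 15 7 8 16 18
j=2: nums[2]=6 ≤ 18 → i=2, swap nums[2],nums[2] (no change) → 13 10 6 19 21 5 15 7 8 16 18
j=3: nums[3]=19 > 18 → no swap
j=4: nums[4]=21 > 18 → no swap
j=5: nums[5]=5 ≤ 18 → i=3, swap nums[3],nums[5] → 13 10 6 5 21 19 15 7 8 16 18
j=6: nums[6]=15 ≤ 18 → i=4, swap nums[4],nums[6] → 13 10 6 5 15 19 21 7 8 16 18
j=7: nums[7]=7 ≤ 18 → i=5, swap nums[5],nums[7] → 13 10 6 5 15 7 21 19 8 16 18
j=8: nums[8]=8 ≤ 18 → i=6, swap nums[6],nums[8] → 13 10 6 5 15 7 8 19 21 16 18
j=9: nums[9]=16 ≤ 18 → i=7, swap nums[7],nums[9] → 13 10 6 5 15 7 8 16 21 19 18
final swap nums[8],nums[10] → 13 10 6 5 15 7 8 16 18 19 21; return 8
p = 8; k-1 = 3 < 8 ⇒ left

8; left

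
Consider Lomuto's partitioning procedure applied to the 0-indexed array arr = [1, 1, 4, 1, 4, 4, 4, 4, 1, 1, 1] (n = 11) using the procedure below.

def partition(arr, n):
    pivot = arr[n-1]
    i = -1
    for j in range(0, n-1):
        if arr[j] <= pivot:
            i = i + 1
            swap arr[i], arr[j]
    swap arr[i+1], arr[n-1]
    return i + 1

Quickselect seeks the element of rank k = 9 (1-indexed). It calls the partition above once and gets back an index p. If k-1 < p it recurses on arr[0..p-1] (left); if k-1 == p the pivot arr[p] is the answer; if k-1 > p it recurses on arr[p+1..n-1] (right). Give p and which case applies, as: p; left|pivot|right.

5; right

pivot=1, i=-1
j=0: 1≤1, i=0, swap(0,0) ⇒ [1, 1, 4, 1, 4, 4, 4, 4, 1, 1, 1]
j=1: 1≤1, i=1, swap(1,1) ⇒ [1, 1, 4, 1, 4, 4, 4, 4, 1, 1, 1]
j=2: 4>1, skip
j=3: 1≤1, i=2, swap(2,3) ⇒ [1, 1, 1, 4, 4, 4, 4, 4, 1, 1, 1]
j=4: 4>1, skip
j=5: 4>1, skip
j=6: 4>1, skip
j=7: 4>1, skip
j=8: 1≤1, i=3, swap(3,8) ⇒ [1, 1, 1, 1, 4, 4, 4, 4, 4, 1, 1]
j=9: 1≤1, i=4, swap(4,9) ⇒ [1, 1, 1, 1, 1, 4, 4, 4, 4, 4, 1]
swap(5,10) ⇒ [1, 1, 1, 1, 1, 1, 4, 4, 4, 4, 4]; return 5
p = 5; k-1 = 8 > 5 ⇒ right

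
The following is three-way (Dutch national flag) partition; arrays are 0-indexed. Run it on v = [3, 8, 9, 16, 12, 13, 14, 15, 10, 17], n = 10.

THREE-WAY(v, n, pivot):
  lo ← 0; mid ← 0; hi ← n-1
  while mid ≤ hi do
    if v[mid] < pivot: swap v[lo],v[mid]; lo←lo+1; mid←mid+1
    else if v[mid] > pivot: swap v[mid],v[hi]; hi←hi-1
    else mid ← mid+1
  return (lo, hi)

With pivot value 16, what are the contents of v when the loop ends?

[3, 8, 9, 12, 13, 14, 15, 10, 16, 17]

lo=0 mid=0 hi=9
3<16: swap(0,0), lo=1 mid=1 ⇒ [3, 8, 9, 16, 12, 13, 14, 15, 10, 17]
8<16: swap(1,1), lo=2 mid=2 ⇒ [3, 8, 9, 16, 12, 13, 14, 15, 10, 17]
9<16: swap(2,2), lo=3 mid=3 ⇒ [3, 8, 9, 16, 12, 13, 14, 15, 10, 17]
16=16: mid=4
12<16: swap(3,4), lo=4 mid=5 ⇒ [3, 8, 9, 12, 16, 13, 14, 15, 10, 17]
13<16: swap(4,5), lo=5 mid=6 ⇒ [3, 8, 9, 12, 13, 16, 14, 15, 10, 17]
14<16: swap(5,6), lo=6 mid=7 ⇒ [3, 8, 9, 12, 13, 14, 16, 15, 10, 17]
15<16: swap(6,7), lo=7 mid=8 ⇒ [3, 8, 9, 12, 13, 14, 15, 16, 10, 17]
10<16: swap(7,8), lo=8 mid=9 ⇒ [3, 8, 9, 12, 13, 14, 15, 10, 16, 17]
17>16: swap(9,9), hi=8 ⇒ [3, 8, 9, 12, 13, 14, 15, 10, 16, 17]
done. lo=8 hi=8; v=[3, 8, 9, 12, 13, 14, 15, 10, 16, 17]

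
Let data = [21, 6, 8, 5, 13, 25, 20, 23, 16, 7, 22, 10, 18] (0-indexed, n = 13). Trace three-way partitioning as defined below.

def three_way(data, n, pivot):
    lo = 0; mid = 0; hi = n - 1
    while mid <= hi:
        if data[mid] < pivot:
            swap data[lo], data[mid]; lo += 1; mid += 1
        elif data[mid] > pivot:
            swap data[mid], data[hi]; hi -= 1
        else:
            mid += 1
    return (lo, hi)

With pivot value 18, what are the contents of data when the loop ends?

[6, 8, 5, 13, 10, 7, 16, 18, 23, 22, 20, 25, 21]

lo=0 mid=0 hi=12
21>18: swap(0,12), hi=11 ⇒ [18, 6, 8, 5, 13, 25, 20, 23, 16, 7, 22, 10, 21]
18=18: mid=1
6<18: swap(0,1), lo=1 mid=2 ⇒ [6, 18, 8, 5, 13, 25, 20, 23, 16, 7, 22, 10, 21]
8<18: swap(1,2), lo=2 mid=3 ⇒ [6, 8, 18, 5, 13, 25, 20, 23, 16, 7, 22, 10, 21]
5<18: swap(2,3), lo=3 mid=4 ⇒ [6, 8, 5, 18, 13, 25, 20, 23, 16, 7, 22, 10, 21]
13<18: swap(3,4), lo=4 mid=5 ⇒ [6, 8, 5, 13, 18, 25, 20, 23, 16, 7, 22, 10, 21]
25>18: swap(5,11), hi=10 ⇒ [6, 8, 5, 13, 18, 10, 20, 23, 16, 7, 22, 25, 21]
10<18: swap(4,5), lo=5 mid=6 ⇒ [6, 8, 5, 13, 10, 18, 20, 23, 16, 7, 22, 25, 21]
20>18: swap(6,10), hi=9 ⇒ [6, 8, 5, 13, 10, 18, 22, 23, 16, 7, 20, 25, 21]
22>18: swap(6,9), hi=8 ⇒ [6, 8, 5, 13, 10, 18, 7, 23, 16, 22, 20, 25, 21]
7<18: swap(5,6), lo=6 mid=7 ⇒ [6, 8, 5, 13, 10, 7, 18, 23, 16, 22, 20, 25, 21]
23>18: swap(7,8), hi=7 ⇒ [6, 8, 5, 13, 10, 7, 18, 16, 23, 22, 20, 25, 21]
16<18: swap(6,7), lo=7 mid=8 ⇒ [6, 8, 5, 13, 10, 7, 16, 18, 23, 22, 20, 25, 21]
done. lo=7 hi=7; data=[6, 8, 5, 13, 10, 7, 16, 18, 23, 22, 20, 25, 21]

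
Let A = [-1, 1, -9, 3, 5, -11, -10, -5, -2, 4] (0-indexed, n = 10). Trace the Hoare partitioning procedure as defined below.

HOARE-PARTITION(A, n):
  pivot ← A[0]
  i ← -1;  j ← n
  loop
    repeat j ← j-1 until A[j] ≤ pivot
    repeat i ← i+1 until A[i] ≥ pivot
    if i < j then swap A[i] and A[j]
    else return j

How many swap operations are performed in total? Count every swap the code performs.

4

pivot = A[0] = -1; i = -1, j = 10
j→8 (A[8]=-2≤-1), i→0 (A[0]=-1≥-1); i<j, swap → [-2, 1, -9, 3, 5, -11, -10, -5, -1, 4]
j→7 (A[7]=-5≤-1), i→1 (A[1]=1≥-1); i<j, swap → [-2, -5, -9, 3, 5, -11, -10, 1, -1, 4]
j→6 (A[6]=-10≤-1), i→3 (A[3]=3≥-1); i<j, swap → [-2, -5, -9, -10, 5, -11, 3, 1, -1, 4]
j→5 (A[5]=-11≤-1), i→4 (A[4]=5≥-1); i<j, swap → [-2, -5, -9, -10, -11, 5, 3, 1, -1, 4]
j→4, i→5; i≥j, return j=4. A = [-2, -5, -9, -10, -11, 5, 3, 1, -1, 4]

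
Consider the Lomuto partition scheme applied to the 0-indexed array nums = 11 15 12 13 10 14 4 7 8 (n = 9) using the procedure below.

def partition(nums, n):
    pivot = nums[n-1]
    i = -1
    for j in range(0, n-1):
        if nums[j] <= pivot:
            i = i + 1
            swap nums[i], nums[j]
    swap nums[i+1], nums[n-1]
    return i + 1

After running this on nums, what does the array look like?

4 7 8 13 10 14 11 15 12

pivot = nums[8] = 8; i = -1
j=0: nums[0]=11 > 8 → no swap
j=1: nums[1]=15 > 8 → no swap
j=2: nums[2]=12 > 8 → no swap
j=3: nums[3]=13 > 8 → no swap
j=4: nums[4]=10 > 8 → no swap
j=5: nums[5]=14 > 8 → no swap
j=6: nums[6]=4 ≤ 8 → i=0, swap nums[0],nums[6] → 4 15 12 13 10 14 11 7 8
j=7: nums[7]=7 ≤ 8 → i=1, swap nums[1],nums[7] → 4 7 12 13 10 14 11 15 8
final swap nums[2],nums[8] → 4 7 8 13 10 14 11 15 12; return 2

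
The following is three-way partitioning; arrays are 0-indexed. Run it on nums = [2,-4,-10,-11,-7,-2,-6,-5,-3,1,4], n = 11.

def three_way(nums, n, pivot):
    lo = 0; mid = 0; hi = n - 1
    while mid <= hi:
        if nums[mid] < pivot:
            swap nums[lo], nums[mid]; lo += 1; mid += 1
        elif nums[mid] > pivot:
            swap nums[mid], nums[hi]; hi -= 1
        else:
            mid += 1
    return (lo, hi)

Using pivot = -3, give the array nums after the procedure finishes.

pivot = -3; lo=0, mid=0, hi=10
nums[mid]=2>-3: swap nums[0],nums[10]; hi=9 → [4,-4,-10,-11,-7,-2,-6,-5,-3,1,2]
nums[mid]=4>-3: swap nums[0],nums[9]; hi=8 → [1,-4,-10,-11,-7,-2,-6,-5,-3,4,2]
nums[mid]=1>-3: swap nums[0],nums[8]; hi=7 → [-3,-4,-10,-11,-7,-2,-6,-5,1,4,2]
nums[mid]=-3=-3: mid=1
nums[mid]=-4<-3: swap nums[0],nums[1]; lo=1,mid=2 → [-4,-3,-10,-11,-7,-2,-6,-5,1,4,2]
nums[mid]=-10<-3: swap nums[1],nums[2]; lo=2,mid=3 → [-4,-10,-3,-11,-7,-2,-6,-5,1,4,2]
nums[mid]=-11<-3: swap nums[2],nums[3]; lo=3,mid=4 → [-4,-10,-11,-3,-7,-2,-6,-5,1,4,2]
nums[mid]=-7<-3: swap nums[3],nums[4]; lo=4,mid=5 → [-4,-10,-11,-7,-3,-2,-6,-5,1,4,2]
nums[mid]=-2>-3: swap nums[5],nums[7]; hi=6 → [-4,-10,-11,-7,-3,-5,-6,-2,1,4,2]
nums[mid]=-5<-3: swap nums[4],nums[5]; lo=5,mid=6 → [-4,-10,-11,-7,-5,-3,-6,-2,1,4,2]
nums[mid]=-6<-3: swap nums[5],nums[6]; lo=6,mid=7 → [-4,-10,-11,-7,-5,-6,-3,-2,1,4,2]
end: lo=6, hi=6; nums = [-4,-10,-11,-7,-5,-6,-3,-2,1,4,2]

[-4,-10,-11,-7,-5,-6,-3,-2,1,4,2]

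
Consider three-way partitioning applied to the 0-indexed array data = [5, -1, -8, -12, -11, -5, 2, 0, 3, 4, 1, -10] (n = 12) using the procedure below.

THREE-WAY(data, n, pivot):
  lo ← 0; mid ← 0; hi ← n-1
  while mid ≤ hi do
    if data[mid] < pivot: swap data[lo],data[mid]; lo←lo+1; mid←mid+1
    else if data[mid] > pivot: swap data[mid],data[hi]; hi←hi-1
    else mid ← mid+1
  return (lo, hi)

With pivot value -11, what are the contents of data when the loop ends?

[-12, -11, -8, -1, -5, 2, 0, 3, 4, 1, -10, 5]

pivot = -11; lo=0, mid=0, hi=11
data[mid]=5>-11: swap data[0],data[11]; hi=10 → [-10, -1, -8, -12, -11, -5, 2, 0, 3, 4, 1, 5]
data[mid]=-10>-11: swap data[0],data[10]; hi=9 → [1, -1, -8, -12, -11, -5, 2, 0, 3, 4, -10, 5]
data[mid]=1>-11: swap data[0],data[9]; hi=8 → [4, -1, -8, -12, -11, -5, 2, 0, 3, 1, -10, 5]
data[mid]=4>-11: swap data[0],data[8]; hi=7 → [3, -1, -8, -12, -11, -5, 2, 0, 4, 1, -10, 5]
data[mid]=3>-11: swap data[0],data[7]; hi=6 → [0, -1, -8, -12, -11, -5, 2, 3, 4, 1, -10, 5]
data[mid]=0>-11: swap data[0],data[6]; hi=5 → [2, -1, -8, -12, -11, -5, 0, 3, 4, 1, -10, 5]
data[mid]=2>-11: swap data[0],data[5]; hi=4 → [-5, -1, -8, -12, -11, 2, 0, 3, 4, 1, -10, 5]
data[mid]=-5>-11: swap data[0],data[4]; hi=3 → [-11, -1, -8, -12, -5, 2, 0, 3, 4, 1, -10, 5]
data[mid]=-11=-11: mid=1
data[mid]=-1>-11: swap data[1],data[3]; hi=2 → [-11, -12, -8, -1, -5, 2, 0, 3, 4, 1, -10, 5]
data[mid]=-12<-11: swap data[0],data[1]; lo=1,mid=2 → [-12, -11, -8, -1, -5, 2, 0, 3, 4, 1, -10, 5]
data[mid]=-8>-11: swap data[2],data[2]; hi=1 → [-12, -11, -8, -1, -5, 2, 0, 3, 4, 1, -10, 5]
end: lo=1, hi=1; data = [-12, -11, -8, -1, -5, 2, 0, 3, 4, 1, -10, 5]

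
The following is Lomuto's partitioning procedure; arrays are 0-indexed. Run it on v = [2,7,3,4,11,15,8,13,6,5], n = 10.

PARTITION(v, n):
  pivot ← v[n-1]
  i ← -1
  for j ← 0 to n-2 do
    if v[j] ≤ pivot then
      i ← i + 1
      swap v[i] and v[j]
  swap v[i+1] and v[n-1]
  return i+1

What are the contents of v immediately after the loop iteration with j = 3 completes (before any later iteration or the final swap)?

[2,3,4,7,11,15,8,13,6,5]

pivot = v[9] = 5; i = -1
j=0: v[0]=2 ≤ 5 → i=0, swap v[0],v[0] (no change) → [2,7,3,4,11,15,8,13,6,5]
j=1: v[1]=7 > 5 → no swap
j=2: v[2]=3 ≤ 5 → i=1, swap v[1],v[2] → [2,3,7,4,11,15,8,13,6,5]
j=3: v[3]=4 ≤ 5 → i=2, swap v[2],v[3] → [2,3,4,7,11,15,8,13,6,5]
(after j=3) v = [2,3,4,7,11,15,8,13,6,5]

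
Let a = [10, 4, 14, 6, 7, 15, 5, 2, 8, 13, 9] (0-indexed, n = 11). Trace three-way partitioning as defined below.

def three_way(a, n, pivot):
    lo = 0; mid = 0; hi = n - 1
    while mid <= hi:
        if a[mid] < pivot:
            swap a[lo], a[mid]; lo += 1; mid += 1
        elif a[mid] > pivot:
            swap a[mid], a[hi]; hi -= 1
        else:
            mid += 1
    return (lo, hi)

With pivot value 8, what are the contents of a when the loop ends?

lo=0 mid=0 hi=10
10>8: swap(0,10), hi=9 ⇒ [9, 4, 14, 6, 7, 15, 5, 2, 8, 13, 10]
9>8: swap(0,9), hi=8 ⇒ [13, 4, 14, 6, 7, 15, 5, 2, 8, 9, 10]
13>8: swap(0,8), hi=7 ⇒ [8, 4, 14, 6, 7, 15, 5, 2, 13, 9, 10]
8=8: mid=1
4<8: swap(0,1), lo=1 mid=2 ⇒ [4, 8, 14, 6, 7, 15, 5, 2, 13, 9, 10]
14>8: swap(2,7), hi=6 ⇒ [4, 8, 2, 6, 7, 15, 5, 14, 13, 9, 10]
2<8: swap(1,2), lo=2 mid=3 ⇒ [4, 2, 8, 6, 7, 15, 5, 14, 13, 9, 10]
6<8: swap(2,3), lo=3 mid=4 ⇒ [4, 2, 6, 8, 7, 15, 5, 14, 13, 9, 10]
7<8: swap(3,4), lo=4 mid=5 ⇒ [4, 2, 6, 7, 8, 15, 5, 14, 13, 9, 10]
15>8: swap(5,6), hi=5 ⇒ [4, 2, 6, 7, 8, 5, 15, 14, 13, 9, 10]
5<8: swap(4,5), lo=5 mid=6 ⇒ [4, 2, 6, 7, 5, 8, 15, 14, 13, 9, 10]
done. lo=5 hi=5; a=[4, 2, 6, 7, 5, 8, 15, 14, 13, 9, 10]

[4, 2, 6, 7, 5, 8, 15, 14, 13, 9, 10]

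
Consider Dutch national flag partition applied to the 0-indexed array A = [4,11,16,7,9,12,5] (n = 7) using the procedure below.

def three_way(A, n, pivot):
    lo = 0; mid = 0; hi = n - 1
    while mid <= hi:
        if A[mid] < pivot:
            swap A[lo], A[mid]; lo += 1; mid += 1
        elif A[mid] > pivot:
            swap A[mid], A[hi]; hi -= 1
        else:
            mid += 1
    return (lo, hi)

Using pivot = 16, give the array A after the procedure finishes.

[4,11,7,9,12,5,16]

pivot = 16; lo=0, mid=0, hi=6
A[mid]=4<16: swap A[0],A[0]; lo=1,mid=1 → [4,11,16,7,9,12,5]
A[mid]=11<16: swap A[1],A[1]; lo=2,mid=2 → [4,11,16,7,9,12,5]
A[mid]=16=16: mid=3
A[mid]=7<16: swap A[2],A[3]; lo=3,mid=4 → [4,11,7,16,9,12,5]
A[mid]=9<16: swap A[3],A[4]; lo=4,mid=5 → [4,11,7,9,16,12,5]
A[mid]=12<16: swap A[4],A[5]; lo=5,mid=6 → [4,11,7,9,12,16,5]
A[mid]=5<16: swap A[5],A[6]; lo=6,mid=7 → [4,11,7,9,12,5,16]
end: lo=6, hi=6; A = [4,11,7,9,12,5,16]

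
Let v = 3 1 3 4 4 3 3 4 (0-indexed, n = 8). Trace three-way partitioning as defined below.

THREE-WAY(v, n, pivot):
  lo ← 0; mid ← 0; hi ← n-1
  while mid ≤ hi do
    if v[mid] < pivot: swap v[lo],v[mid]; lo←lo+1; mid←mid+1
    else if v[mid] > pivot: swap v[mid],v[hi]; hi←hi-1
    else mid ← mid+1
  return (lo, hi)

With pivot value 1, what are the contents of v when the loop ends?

1 3 4 4 3 3 4 3

lo=0 mid=0 hi=7
3>1: swap(0,7), hi=6 ⇒ 4 1 3 4 4 3 3 3
4>1: swap(0,6), hi=5 ⇒ 3 1 3 4 4 3 4 3
3>1: swap(0,5), hi=4 ⇒ 3 1 3 4 4 3 4 3
3>1: swap(0,4), hi=3 ⇒ 4 1 3 4 3 3 4 3
4>1: swap(0,3), hi=2 ⇒ 4 1 3 4 3 3 4 3
4>1: swap(0,2), hi=1 ⇒ 3 1 4 4 3 3 4 3
3>1: swap(0,1), hi=0 ⇒ 1 3 4 4 3 3 4 3
1=1: mid=1
done. lo=0 hi=0; v=1 3 4 4 3 3 4 3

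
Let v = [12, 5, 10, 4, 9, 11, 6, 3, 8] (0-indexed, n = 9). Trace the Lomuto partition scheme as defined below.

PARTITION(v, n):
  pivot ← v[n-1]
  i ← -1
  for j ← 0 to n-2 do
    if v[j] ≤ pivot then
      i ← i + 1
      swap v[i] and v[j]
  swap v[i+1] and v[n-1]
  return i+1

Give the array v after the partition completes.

pivot = v[8] = 8; i = -1
j=0: v[0]=12 > 8 → no swap
j=1: v[1]=5 ≤ 8 → i=0, swap v[0],v[1] → [5, 12, 10, 4, 9, 11, 6, 3, 8]
j=2: v[2]=10 > 8 → no swap
j=3: v[3]=4 ≤ 8 → i=1, swap v[1],v[3] → [5, 4, 10, 12, 9, 11, 6, 3, 8]
j=4: v[4]=9 > 8 → no swap
j=5: v[5]=11 > 8 → no swap
j=6: v[6]=6 ≤ 8 → i=2, swap v[2],v[6] → [5, 4, 6, 12, 9, 11, 10, 3, 8]
j=7: v[7]=3 ≤ 8 → i=3, swap v[3],v[7] → [5, 4, 6, 3, 9, 11, 10, 12, 8]
final swap v[4],v[8] → [5, 4, 6, 3, 8, 11, 10, 12, 9]; return 4

[5, 4, 6, 3, 8, 11, 10, 12, 9]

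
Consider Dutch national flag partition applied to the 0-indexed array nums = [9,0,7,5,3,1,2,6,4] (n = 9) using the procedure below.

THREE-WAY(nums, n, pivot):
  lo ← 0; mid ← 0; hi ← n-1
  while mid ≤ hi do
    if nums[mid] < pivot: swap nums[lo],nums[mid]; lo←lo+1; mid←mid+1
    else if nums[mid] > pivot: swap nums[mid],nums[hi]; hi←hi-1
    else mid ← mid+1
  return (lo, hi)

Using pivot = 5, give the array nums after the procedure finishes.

[4,0,2,3,1,5,6,7,9]

lo=0 mid=0 hi=8
9>5: swap(0,8), hi=7 ⇒ [4,0,7,5,3,1,2,6,9]
4<5: swap(0,0), lo=1 mid=1 ⇒ [4,0,7,5,3,1,2,6,9]
0<5: swap(1,1), lo=2 mid=2 ⇒ [4,0,7,5,3,1,2,6,9]
7>5: swap(2,7), hi=6 ⇒ [4,0,6,5,3,1,2,7,9]
6>5: swap(2,6), hi=5 ⇒ [4,0,2,5,3,1,6,7,9]
2<5: swap(2,2), lo=3 mid=3 ⇒ [4,0,2,5,3,1,6,7,9]
5=5: mid=4
3<5: swap(3,4), lo=4 mid=5 ⇒ [4,0,2,3,5,1,6,7,9]
1<5: swap(4,5), lo=5 mid=6 ⇒ [4,0,2,3,1,5,6,7,9]
done. lo=5 hi=5; nums=[4,0,2,3,1,5,6,7,9]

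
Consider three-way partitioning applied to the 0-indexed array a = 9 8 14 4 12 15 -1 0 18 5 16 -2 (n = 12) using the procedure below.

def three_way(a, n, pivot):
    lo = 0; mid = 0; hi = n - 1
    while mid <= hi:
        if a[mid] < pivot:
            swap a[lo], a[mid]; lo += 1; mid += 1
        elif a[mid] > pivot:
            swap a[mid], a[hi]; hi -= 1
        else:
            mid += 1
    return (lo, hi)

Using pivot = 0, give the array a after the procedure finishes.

-2 -1 0 12 15 4 14 18 5 16 8 9

pivot = 0; lo=0, mid=0, hi=11
a[mid]=9>0: swap a[0],a[11]; hi=10 → -2 8 14 4 12 15 -1 0 18 5 16 9
a[mid]=-2<0: swap a[0],a[0]; lo=1,mid=1 → -2 8 14 4 12 15 -1 0 18 5 16 9
a[mid]=8>0: swap a[1],a[10]; hi=9 → -2 16 14 4 12 15 -1 0 18 5 8 9
a[mid]=16>0: swap a[1],a[9]; hi=8 → -2 5 14 4 12 15 -1 0 18 16 8 9
a[mid]=5>0: swap a[1],a[8]; hi=7 → -2 18 14 4 12 15 -1 0 5 16 8 9
a[mid]=18>0: swap a[1],a[7]; hi=6 → -2 0 14 4 12 15 -1 18 5 16 8 9
a[mid]=0=0: mid=2
a[mid]=14>0: swap a[2],a[6]; hi=5 → -2 0 -1 4 12 15 14 18 5 16 8 9
a[mid]=-1<0: swap a[1],a[2]; lo=2,mid=3 → -2 -1 0 4 12 15 14 18 5 16 8 9
a[mid]=4>0: swap a[3],a[5]; hi=4 → -2 -1 0 15 12 4 14 18 5 16 8 9
a[mid]=15>0: swap a[3],a[4]; hi=3 → -2 -1 0 12 15 4 14 18 5 16 8 9
a[mid]=12>0: swap a[3],a[3]; hi=2 → -2 -1 0 12 15 4 14 18 5 16 8 9
end: lo=2, hi=2; a = -2 -1 0 12 15 4 14 18 5 16 8 9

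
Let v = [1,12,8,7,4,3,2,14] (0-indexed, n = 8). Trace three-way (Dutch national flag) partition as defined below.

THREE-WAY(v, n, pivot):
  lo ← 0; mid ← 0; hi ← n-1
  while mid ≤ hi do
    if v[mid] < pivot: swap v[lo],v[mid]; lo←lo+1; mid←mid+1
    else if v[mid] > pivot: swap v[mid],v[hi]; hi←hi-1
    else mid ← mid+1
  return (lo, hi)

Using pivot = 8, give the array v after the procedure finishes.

pivot = 8; lo=0, mid=0, hi=7
v[mid]=1<8: swap v[0],v[0]; lo=1,mid=1 → [1,12,8,7,4,3,2,14]
v[mid]=12>8: swap v[1],v[7]; hi=6 → [1,14,8,7,4,3,2,12]
v[mid]=14>8: swap v[1],v[6]; hi=5 → [1,2,8,7,4,3,14,12]
v[mid]=2<8: swap v[1],v[1]; lo=2,mid=2 → [1,2,8,7,4,3,14,12]
v[mid]=8=8: mid=3
v[mid]=7<8: swap v[2],v[3]; lo=3,mid=4 → [1,2,7,8,4,3,14,12]
v[mid]=4<8: swap v[3],v[4]; lo=4,mid=5 → [1,2,7,4,8,3,14,12]
v[mid]=3<8: swap v[4],v[5]; lo=5,mid=6 → [1,2,7,4,3,8,14,12]
end: lo=5, hi=5; v = [1,2,7,4,3,8,14,12]

[1,2,7,4,3,8,14,12]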